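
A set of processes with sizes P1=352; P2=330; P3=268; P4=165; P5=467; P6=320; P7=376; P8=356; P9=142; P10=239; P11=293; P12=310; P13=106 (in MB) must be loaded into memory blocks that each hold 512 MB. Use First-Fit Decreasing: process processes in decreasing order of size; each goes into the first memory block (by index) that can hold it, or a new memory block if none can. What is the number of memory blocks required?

9 memory blocks

Sorted descending: 467, 376, 356, 352, 330, 320, 310, 293, 268, 239, 165, 142, 106.
467 MB → memory block 1 (remaining 45 MB)
376 MB → memory block 2 (remaining 136 MB)
356 MB → memory block 3 (remaining 156 MB)
352 MB → memory block 4 (remaining 160 MB)
330 MB → memory block 5 (remaining 182 MB)
320 MB → memory block 6 (remaining 192 MB)
310 MB → memory block 7 (remaining 202 MB)
293 MB → memory block 8 (remaining 219 MB)
268 MB → memory block 9 (remaining 244 MB)
239 MB → memory block 9 (remaining 5 MB)
165 MB → memory block 5 (remaining 17 MB)
142 MB → memory block 3 (remaining 14 MB)
106 MB → memory block 2 (remaining 30 MB)
Final memory blocks: [467] [376,106] [356,142] [352] [330,165] [320] [310] [293] [268,239].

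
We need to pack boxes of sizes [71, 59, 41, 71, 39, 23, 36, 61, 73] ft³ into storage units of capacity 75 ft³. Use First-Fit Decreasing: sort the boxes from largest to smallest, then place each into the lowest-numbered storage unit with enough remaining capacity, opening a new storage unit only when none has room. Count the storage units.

Sorted descending: 73, 71, 71, 61, 59, 41, 39, 36, 23.
Put 73 ft³ in storage unit 1; 2 ft³ remain.
Put 71 ft³ in storage unit 2; 4 ft³ remain.
Put 71 ft³ in storage unit 3; 4 ft³ remain.
Put 61 ft³ in storage unit 4; 14 ft³ remain.
Put 59 ft³ in storage unit 5; 16 ft³ remain.
Put 41 ft³ in storage unit 6; 34 ft³ remain.
Put 39 ft³ in storage unit 7; 36 ft³ remain.
Put 36 ft³ in storage unit 7; 0 ft³ remain.
Put 23 ft³ in storage unit 6; 11 ft³ remain.

7 storage units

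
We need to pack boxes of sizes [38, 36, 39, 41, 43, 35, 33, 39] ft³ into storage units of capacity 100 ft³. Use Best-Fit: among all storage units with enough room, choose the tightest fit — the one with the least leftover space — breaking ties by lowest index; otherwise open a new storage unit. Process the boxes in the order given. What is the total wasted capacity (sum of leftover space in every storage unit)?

Put 38 ft³ in storage unit 1; 62 ft³ remain.
Put 36 ft³ in storage unit 1; 26 ft³ remain.
Put 39 ft³ in storage unit 2; 61 ft³ remain.
Put 41 ft³ in storage unit 2; 20 ft³ remain.
Put 43 ft³ in storage unit 3; 57 ft³ remain.
Put 35 ft³ in storage unit 3; 22 ft³ remain.
Put 33 ft³ in storage unit 4; 67 ft³ remain.
Put 39 ft³ in storage unit 4; 28 ft³ remain.
4 storage units × 100 ft³ = 400 ft³; used 304 ft³; unused 96 ft³.

96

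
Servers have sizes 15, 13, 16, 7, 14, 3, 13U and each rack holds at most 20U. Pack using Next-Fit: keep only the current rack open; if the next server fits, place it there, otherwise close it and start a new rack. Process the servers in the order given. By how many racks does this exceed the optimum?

1

Next-Fit: [15] [13] [16] [7] [14,3] [13] → 6 racks.
Total size 81U; any packing needs at least ⌈81/20⌉ = 5 racks.
An optimal packing achieves that bound: [16,3] [15] [14] [13,7] [13] → 5 racks.
Excess: 6 − 5 = 1.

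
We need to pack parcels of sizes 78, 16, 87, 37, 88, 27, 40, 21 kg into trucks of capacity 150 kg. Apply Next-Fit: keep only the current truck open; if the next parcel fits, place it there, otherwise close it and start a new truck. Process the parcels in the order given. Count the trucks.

78 kg → truck 1 (remaining 72 kg)
16 kg → truck 1 (remaining 56 kg)
87 kg → truck 2 (remaining 63 kg)
37 kg → truck 2 (remaining 26 kg)
88 kg → truck 3 (remaining 62 kg)
27 kg → truck 3 (remaining 35 kg)
40 kg → truck 4 (remaining 110 kg)
21 kg → truck 4 (remaining 89 kg)

4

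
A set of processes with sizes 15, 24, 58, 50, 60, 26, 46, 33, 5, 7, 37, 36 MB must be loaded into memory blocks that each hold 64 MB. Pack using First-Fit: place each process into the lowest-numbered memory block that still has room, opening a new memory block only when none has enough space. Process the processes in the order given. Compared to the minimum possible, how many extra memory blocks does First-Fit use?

1

First-Fit: [15,24,5,7] [58] [50] [60] [26,33] [46] [37] [36] → 8 memory blocks.
Total size 397 MB; any packing needs at least ⌈397/64⌉ = 7 memory blocks.
An optimal packing achieves that bound: [60] [58,5] [50,7] [46,15] [37,26] [36,24] [33] → 7 memory blocks.
Excess: 8 − 7 = 1.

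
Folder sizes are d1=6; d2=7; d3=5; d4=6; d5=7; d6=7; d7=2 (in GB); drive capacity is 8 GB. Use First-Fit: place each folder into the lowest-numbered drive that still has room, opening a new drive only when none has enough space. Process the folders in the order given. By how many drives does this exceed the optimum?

First-Fit: [6,2] [7] [5] [6] [7] [7] → 6 drives.
6 folders exceed 4 GB (half the capacity), and no two of those can share a drive, so at least 6 drives are needed.
So 6 is already optimal.

0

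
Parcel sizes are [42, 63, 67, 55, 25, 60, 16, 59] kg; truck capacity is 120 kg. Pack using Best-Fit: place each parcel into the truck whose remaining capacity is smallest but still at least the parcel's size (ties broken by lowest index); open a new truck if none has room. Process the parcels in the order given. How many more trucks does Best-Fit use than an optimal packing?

Best-Fit: [42,63] [67,25,16] [55,60] [59] → 4 trucks.
Total size 387 kg; any packing needs at least ⌈387/120⌉ = 4 trucks.
So 4 is already optimal.

0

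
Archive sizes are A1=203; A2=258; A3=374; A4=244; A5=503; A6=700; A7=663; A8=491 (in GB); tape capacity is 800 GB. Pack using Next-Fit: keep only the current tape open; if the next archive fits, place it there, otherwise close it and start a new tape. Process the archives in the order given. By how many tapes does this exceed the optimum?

Next-Fit: [203,258] [374,244] [503] [700] [663] [491] → 6 tapes.
Total size 3436 GB; any packing needs at least ⌈3436/800⌉ = 5 tapes.
An optimal packing achieves that bound: [700] [663] [503,258] [491,244] [374,203] → 5 tapes.
Excess: 6 − 5 = 1.

1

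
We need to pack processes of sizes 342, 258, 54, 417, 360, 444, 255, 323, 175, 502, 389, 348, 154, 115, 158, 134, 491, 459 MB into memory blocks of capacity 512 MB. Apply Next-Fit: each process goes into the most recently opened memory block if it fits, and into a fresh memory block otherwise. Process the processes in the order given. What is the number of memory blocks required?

13 memory blocks

342 MB → memory block 1 (remaining 170 MB)
258 MB → memory block 2 (remaining 254 MB)
54 MB → memory block 2 (remaining 200 MB)
417 MB → memory block 3 (remaining 95 MB)
360 MB → memory block 4 (remaining 152 MB)
444 MB → memory block 5 (remaining 68 MB)
255 MB → memory block 6 (remaining 257 MB)
323 MB → memory block 7 (remaining 189 MB)
175 MB → memory block 7 (remaining 14 MB)
502 MB → memory block 8 (remaining 10 MB)
389 MB → memory block 9 (remaining 123 MB)
348 MB → memory block 10 (remaining 164 MB)
154 MB → memory block 10 (remaining 10 MB)
115 MB → memory block 11 (remaining 397 MB)
158 MB → memory block 11 (remaining 239 MB)
134 MB → memory block 11 (remaining 105 MB)
491 MB → memory block 12 (remaining 21 MB)
459 MB → memory block 13 (remaining 53 MB)
Final memory blocks: [342] [258,54] [417] [360] [444] [255] [323,175] [502] [389] [348,154] [115,158,134] [491] [459].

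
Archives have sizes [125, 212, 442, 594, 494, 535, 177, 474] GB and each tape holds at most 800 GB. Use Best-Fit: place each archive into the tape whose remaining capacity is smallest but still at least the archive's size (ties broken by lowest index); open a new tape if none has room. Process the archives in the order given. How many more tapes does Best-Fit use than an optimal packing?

Best-Fit: [125,212,442] [594,177] [494] [535] [474] → 5 tapes.
5 archives exceed 400 GB (half the capacity), and no two of those can share a tape, so at least 5 tapes are needed.
So 5 is already optimal.

0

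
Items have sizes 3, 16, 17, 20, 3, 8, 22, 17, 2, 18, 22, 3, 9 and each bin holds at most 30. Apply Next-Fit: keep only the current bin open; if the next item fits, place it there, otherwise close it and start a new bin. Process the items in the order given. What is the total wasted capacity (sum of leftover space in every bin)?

80

bin 1: place 3, 27 left
bin 1: place 16, 11 left
bin 2: place 17, 13 left
bin 3: place 20, 10 left
bin 3: place 3, 7 left
bin 4: place 8, 22 left
bin 4: place 22, 0 left
bin 5: place 17, 13 left
bin 5: place 2, 11 left
bin 6: place 18, 12 left
bin 7: place 22, 8 left
bin 7: place 3, 5 left
bin 8: place 9, 21 left
8 bins × 30 = 240; used 160; unused 80.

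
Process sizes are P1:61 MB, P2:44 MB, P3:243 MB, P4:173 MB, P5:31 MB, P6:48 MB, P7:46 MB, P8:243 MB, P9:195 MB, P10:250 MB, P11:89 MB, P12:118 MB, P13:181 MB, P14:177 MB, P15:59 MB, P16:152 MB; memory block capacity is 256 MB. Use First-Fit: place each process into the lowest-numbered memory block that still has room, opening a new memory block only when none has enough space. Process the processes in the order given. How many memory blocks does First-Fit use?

Put P1 (61 MB) in memory block 1; 195 MB remain.
Put P2 (44 MB) in memory block 1; 151 MB remain.
Put P3 (243 MB) in memory block 2; 13 MB remain.
Put P4 (173 MB) in memory block 3; 83 MB remain.
Put P5 (31 MB) in memory block 1; 120 MB remain.
Put P6 (48 MB) in memory block 1; 72 MB remain.
Put P7 (46 MB) in memory block 1; 26 MB remain.
Put P8 (243 MB) in memory block 4; 13 MB remain.
Put P9 (195 MB) in memory block 5; 61 MB remain.
Put P10 (250 MB) in memory block 6; 6 MB remain.
Put P11 (89 MB) in memory block 7; 167 MB remain.
Put P12 (118 MB) in memory block 7; 49 MB remain.
Put P13 (181 MB) in memory block 8; 75 MB remain.
Put P14 (177 MB) in memory block 9; 79 MB remain.
Put P15 (59 MB) in memory block 3; 24 MB remain.
Put P16 (152 MB) in memory block 10; 104 MB remain.

10 memory blocks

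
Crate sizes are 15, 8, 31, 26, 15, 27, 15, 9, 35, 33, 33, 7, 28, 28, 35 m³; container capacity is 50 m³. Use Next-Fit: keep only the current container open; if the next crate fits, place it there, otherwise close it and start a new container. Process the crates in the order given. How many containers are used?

container 1: place 15 m³, 35 m³ left
container 1: place 8 m³, 27 m³ left
container 2: place 31 m³, 19 m³ left
container 3: place 26 m³, 24 m³ left
container 3: place 15 m³, 9 m³ left
container 4: place 27 m³, 23 m³ left
container 4: place 15 m³, 8 m³ left
container 5: place 9 m³, 41 m³ left
container 5: place 35 m³, 6 m³ left
container 6: place 33 m³, 17 m³ left
container 7: place 33 m³, 17 m³ left
container 7: place 7 m³, 10 m³ left
container 8: place 28 m³, 22 m³ left
container 9: place 28 m³, 22 m³ left
container 10: place 35 m³, 15 m³ left

10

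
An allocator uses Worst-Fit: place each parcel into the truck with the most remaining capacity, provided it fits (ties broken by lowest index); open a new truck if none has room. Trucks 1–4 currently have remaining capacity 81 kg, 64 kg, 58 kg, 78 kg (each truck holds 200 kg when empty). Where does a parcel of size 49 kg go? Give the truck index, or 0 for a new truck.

Trucks with room: truck 1 (81 kg), truck 2 (64 kg), truck 3 (58 kg), truck 4 (78 kg).
Most room is truck 1 with 81 kg free.

1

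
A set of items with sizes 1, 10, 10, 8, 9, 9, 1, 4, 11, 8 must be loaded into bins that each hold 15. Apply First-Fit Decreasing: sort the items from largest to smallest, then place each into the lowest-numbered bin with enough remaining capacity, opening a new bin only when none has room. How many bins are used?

7

Sorted descending: 11, 10, 10, 9, 9, 8, 8, 4, 1, 1.
bin 1: place 11, 4 left
bin 2: place 10, 5 left
bin 3: place 10, 5 left
bin 4: place 9, 6 left
bin 5: place 9, 6 left
bin 6: place 8, 7 left
bin 7: place 8, 7 left
bin 1: place 4, 0 left
bin 2: place 1, 4 left
bin 2: place 1, 3 left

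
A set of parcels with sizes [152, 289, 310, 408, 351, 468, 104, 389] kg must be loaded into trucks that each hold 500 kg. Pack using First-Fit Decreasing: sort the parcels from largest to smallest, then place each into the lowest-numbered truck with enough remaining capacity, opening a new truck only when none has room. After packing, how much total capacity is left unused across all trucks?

529

Sorted descending: 468, 408, 389, 351, 310, 289, 152, 104.
468 kg → truck 1 (remaining 32 kg)
408 kg → truck 2 (remaining 92 kg)
389 kg → truck 3 (remaining 111 kg)
351 kg → truck 4 (remaining 149 kg)
310 kg → truck 5 (remaining 190 kg)
289 kg → truck 6 (remaining 211 kg)
152 kg → truck 5 (remaining 38 kg)
104 kg → truck 3 (remaining 7 kg)
6 trucks × 500 kg = 3000 kg; used 2471 kg; unused 529 kg.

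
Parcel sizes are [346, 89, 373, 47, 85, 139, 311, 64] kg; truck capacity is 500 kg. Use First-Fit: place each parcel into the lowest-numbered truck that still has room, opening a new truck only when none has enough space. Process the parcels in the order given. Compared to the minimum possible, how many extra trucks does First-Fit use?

First-Fit: [346,89,47] [373,85] [139,311] [64] → 4 trucks.
Total size 1454 kg; any packing needs at least ⌈1454/500⌉ = 3 trucks.
An optimal packing achieves that bound: [373,64,47] [346,139] [311,89,85] → 3 trucks.
Excess: 4 − 3 = 1.

1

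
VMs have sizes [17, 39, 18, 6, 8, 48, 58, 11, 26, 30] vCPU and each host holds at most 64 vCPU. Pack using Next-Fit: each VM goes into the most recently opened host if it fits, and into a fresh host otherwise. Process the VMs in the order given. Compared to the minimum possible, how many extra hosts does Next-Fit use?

Next-Fit: [17,39] [18,6,8] [48] [58] [11,26] [30] → 6 hosts.
Total size 261 vCPU; any packing needs at least ⌈261/64⌉ = 5 hosts.
An optimal packing achieves that bound: [58,6] [48,11] [39,18] [30,26,8] [17] → 5 hosts.
Excess: 6 − 5 = 1.

1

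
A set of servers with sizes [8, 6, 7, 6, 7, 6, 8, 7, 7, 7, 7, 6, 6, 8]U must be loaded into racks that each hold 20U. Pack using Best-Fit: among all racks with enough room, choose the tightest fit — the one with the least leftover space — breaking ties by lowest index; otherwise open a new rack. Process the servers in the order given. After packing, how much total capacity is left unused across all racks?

24

rack 1: place 8U, 12U left
rack 1: place 6U, 6U left
rack 2: place 7U, 13U left
rack 1: place 6U, 0U left
rack 2: place 7U, 6U left
rack 2: place 6U, 0U left
rack 3: place 8U, 12U left
rack 3: place 7U, 5U left
rack 4: place 7U, 13U left
rack 4: place 7U, 6U left
rack 5: place 7U, 13U left
rack 4: place 6U, 0U left
rack 5: place 6U, 7U left
rack 6: place 8U, 12U left
6 racks × 20U = 120U; used 96U; unused 24U.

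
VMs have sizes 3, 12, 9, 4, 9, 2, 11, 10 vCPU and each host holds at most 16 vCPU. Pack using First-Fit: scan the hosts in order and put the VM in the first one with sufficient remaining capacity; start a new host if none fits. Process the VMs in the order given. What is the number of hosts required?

5

3 vCPU → host 1 (remaining 13 vCPU)
12 vCPU → host 1 (remaining 1 vCPU)
9 vCPU → host 2 (remaining 7 vCPU)
4 vCPU → host 2 (remaining 3 vCPU)
9 vCPU → host 3 (remaining 7 vCPU)
2 vCPU → host 2 (remaining 1 vCPU)
11 vCPU → host 4 (remaining 5 vCPU)
10 vCPU → host 5 (remaining 6 vCPU)
Final hosts: [3,12] [9,4,2] [9] [11] [10].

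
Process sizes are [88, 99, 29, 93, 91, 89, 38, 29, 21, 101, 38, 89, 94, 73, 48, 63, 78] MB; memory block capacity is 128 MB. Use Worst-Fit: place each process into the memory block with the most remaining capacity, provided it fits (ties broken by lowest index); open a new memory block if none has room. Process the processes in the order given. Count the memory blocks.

11

88 MB → memory block 1 (remaining 40 MB)
99 MB → memory block 2 (remaining 29 MB)
29 MB → memory block 1 (remaining 11 MB)
93 MB → memory block 3 (remaining 35 MB)
91 MB → memory block 4 (remaining 37 MB)
89 MB → memory block 5 (remaining 39 MB)
38 MB → memory block 5 (remaining 1 MB)
29 MB → memory block 4 (remaining 8 MB)
21 MB → memory block 3 (remaining 14 MB)
101 MB → memory block 6 (remaining 27 MB)
38 MB → memory block 7 (remaining 90 MB)
89 MB → memory block 7 (remaining 1 MB)
94 MB → memory block 8 (remaining 34 MB)
73 MB → memory block 9 (remaining 55 MB)
48 MB → memory block 9 (remaining 7 MB)
63 MB → memory block 10 (remaining 65 MB)
78 MB → memory block 11 (remaining 50 MB)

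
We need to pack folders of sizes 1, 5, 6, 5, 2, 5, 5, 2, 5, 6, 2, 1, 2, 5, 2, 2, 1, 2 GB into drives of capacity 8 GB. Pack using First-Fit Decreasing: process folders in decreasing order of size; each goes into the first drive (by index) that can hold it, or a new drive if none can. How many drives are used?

8 drives

Sorted descending: 6, 6, 5, 5, 5, 5, 5, 5, 2, 2, 2, 2, 2, 2, 2, 1, 1, 1.
drive 1: place 6 GB, 2 GB left
drive 2: place 6 GB, 2 GB left
drive 3: place 5 GB, 3 GB left
drive 4: place 5 GB, 3 GB left
drive 5: place 5 GB, 3 GB left
drive 6: place 5 GB, 3 GB left
drive 7: place 5 GB, 3 GB left
drive 8: place 5 GB, 3 GB left
drive 1: place 2 GB, 0 GB left
drive 2: place 2 GB, 0 GB left
drive 3: place 2 GB, 1 GB left
drive 4: place 2 GB, 1 GB left
drive 5: place 2 GB, 1 GB left
drive 6: place 2 GB, 1 GB left
drive 7: place 2 GB, 1 GB left
drive 3: place 1 GB, 0 GB left
drive 4: place 1 GB, 0 GB left
drive 5: place 1 GB, 0 GB left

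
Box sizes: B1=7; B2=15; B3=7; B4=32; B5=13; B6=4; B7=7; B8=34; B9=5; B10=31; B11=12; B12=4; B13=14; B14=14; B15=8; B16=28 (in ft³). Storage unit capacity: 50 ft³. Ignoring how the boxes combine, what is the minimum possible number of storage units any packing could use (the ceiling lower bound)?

Total size = 7 + 15 + 7 + 32 + 13 + 4 + 7 + 34 + 5 + 31 + 12 + 4 + 14 + 14 + 8 + 28 = 235 ft³.
⌈235 / 50⌉ = 5.

5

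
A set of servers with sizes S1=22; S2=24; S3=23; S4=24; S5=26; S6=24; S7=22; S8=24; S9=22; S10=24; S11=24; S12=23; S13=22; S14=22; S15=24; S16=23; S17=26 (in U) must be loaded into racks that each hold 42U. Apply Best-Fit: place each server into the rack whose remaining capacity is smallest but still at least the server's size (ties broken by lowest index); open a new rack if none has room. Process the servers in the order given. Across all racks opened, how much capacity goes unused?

315

Put S1 (22U) in rack 1; 20U remain.
Put S2 (24U) in rack 2; 18U remain.
Put S3 (23U) in rack 3; 19U remain.
Put S4 (24U) in rack 4; 18U remain.
Put S5 (26U) in rack 5; 16U remain.
Put S6 (24U) in rack 6; 18U remain.
Put S7 (22U) in rack 7; 20U remain.
Put S8 (24U) in rack 8; 18U remain.
Put S9 (22U) in rack 9; 20U remain.
Put S10 (24U) in rack 10; 18U remain.
Put S11 (24U) in rack 11; 18U remain.
Put S12 (23U) in rack 12; 19U remain.
Put S13 (22U) in rack 13; 20U remain.
Put S14 (22U) in rack 14; 20U remain.
Put S15 (24U) in rack 15; 18U remain.
Put S16 (23U) in rack 16; 19U remain.
Put S17 (26U) in rack 17; 16U remain.
17 racks × 42U = 714U; used 399U; unused 315U.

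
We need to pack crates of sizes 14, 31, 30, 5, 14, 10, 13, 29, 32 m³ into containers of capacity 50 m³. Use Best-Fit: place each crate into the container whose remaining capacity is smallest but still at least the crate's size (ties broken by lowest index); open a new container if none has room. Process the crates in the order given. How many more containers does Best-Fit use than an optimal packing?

Best-Fit: [14,31,5] [30,14] [10,13] [29] [32] → 5 containers.
Total size 178 m³; any packing needs at least ⌈178/50⌉ = 4 containers.
An optimal packing achieves that bound: [32,14] [31,14,5] [30,13] [29,10] → 4 containers.
Excess: 5 − 4 = 1.

1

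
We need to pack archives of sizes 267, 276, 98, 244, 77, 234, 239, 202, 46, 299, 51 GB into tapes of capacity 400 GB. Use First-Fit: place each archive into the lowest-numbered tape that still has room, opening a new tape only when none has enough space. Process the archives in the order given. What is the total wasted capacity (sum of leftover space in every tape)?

767

267 GB → tape 1 (remaining 133 GB)
276 GB → tape 2 (remaining 124 GB)
98 GB → tape 1 (remaining 35 GB)
244 GB → tape 3 (remaining 156 GB)
77 GB → tape 2 (remaining 47 GB)
234 GB → tape 4 (remaining 166 GB)
239 GB → tape 5 (remaining 161 GB)
202 GB → tape 6 (remaining 198 GB)
46 GB → tape 2 (remaining 1 GB)
299 GB → tape 7 (remaining 101 GB)
51 GB → tape 3 (remaining 105 GB)
7 tapes × 400 GB = 2800 GB; used 2033 GB; unused 767 GB.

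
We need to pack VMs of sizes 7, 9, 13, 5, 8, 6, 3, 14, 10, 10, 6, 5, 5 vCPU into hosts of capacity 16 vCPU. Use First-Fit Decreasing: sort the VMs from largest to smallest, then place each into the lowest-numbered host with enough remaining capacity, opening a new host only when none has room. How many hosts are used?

7

Sorted descending: 14, 13, 10, 10, 9, 8, 7, 6, 6, 5, 5, 5, 3.
14 vCPU → host 1 (remaining 2 vCPU)
13 vCPU → host 2 (remaining 3 vCPU)
10 vCPU → host 3 (remaining 6 vCPU)
10 vCPU → host 4 (remaining 6 vCPU)
9 vCPU → host 5 (remaining 7 vCPU)
8 vCPU → host 6 (remaining 8 vCPU)
7 vCPU → host 5 (remaining 0 vCPU)
6 vCPU → host 3 (remaining 0 vCPU)
6 vCPU → host 4 (remaining 0 vCPU)
5 vCPU → host 6 (remaining 3 vCPU)
5 vCPU → host 7 (remaining 11 vCPU)
5 vCPU → host 7 (remaining 6 vCPU)
3 vCPU → host 2 (remaining 0 vCPU)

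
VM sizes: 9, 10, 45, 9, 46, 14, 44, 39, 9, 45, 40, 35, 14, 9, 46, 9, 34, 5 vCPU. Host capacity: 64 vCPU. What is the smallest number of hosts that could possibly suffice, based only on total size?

Total size = 9 + 10 + 45 + 9 + 46 + 14 + 44 + 39 + 9 + 45 + 40 + 35 + 14 + 9 + 46 + 9 + 34 + 5 = 462 vCPU.
⌈462 / 64⌉ = 8.

8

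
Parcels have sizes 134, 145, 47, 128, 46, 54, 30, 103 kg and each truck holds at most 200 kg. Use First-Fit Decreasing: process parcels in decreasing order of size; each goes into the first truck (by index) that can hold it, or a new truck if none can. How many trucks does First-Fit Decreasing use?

4

Sorted descending: 145, 134, 128, 103, 54, 47, 46, 30.
Put 145 kg in truck 1; 55 kg remain.
Put 134 kg in truck 2; 66 kg remain.
Put 128 kg in truck 3; 72 kg remain.
Put 103 kg in truck 4; 97 kg remain.
Put 54 kg in truck 1; 1 kg remain.
Put 47 kg in truck 2; 19 kg remain.
Put 46 kg in truck 3; 26 kg remain.
Put 30 kg in truck 4; 67 kg remain.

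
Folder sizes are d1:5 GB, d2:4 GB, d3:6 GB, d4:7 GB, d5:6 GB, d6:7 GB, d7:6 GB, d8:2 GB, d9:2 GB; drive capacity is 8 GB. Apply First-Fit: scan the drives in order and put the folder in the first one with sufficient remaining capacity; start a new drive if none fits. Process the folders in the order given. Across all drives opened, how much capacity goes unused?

11

Put d1 (5 GB) in drive 1; 3 GB remain.
Put d2 (4 GB) in drive 2; 4 GB remain.
Put d3 (6 GB) in drive 3; 2 GB remain.
Put d4 (7 GB) in drive 4; 1 GB remain.
Put d5 (6 GB) in drive 5; 2 GB remain.
Put d6 (7 GB) in drive 6; 1 GB remain.
Put d7 (6 GB) in drive 7; 2 GB remain.
Put d8 (2 GB) in drive 1; 1 GB remain.
Put d9 (2 GB) in drive 2; 2 GB remain.
7 drives × 8 GB = 56 GB; used 45 GB; unused 11 GB.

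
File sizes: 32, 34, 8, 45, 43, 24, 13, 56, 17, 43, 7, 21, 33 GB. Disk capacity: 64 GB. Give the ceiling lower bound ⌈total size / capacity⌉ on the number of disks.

Total size = 32 + 34 + 8 + 45 + 43 + 24 + 13 + 56 + 17 + 43 + 7 + 21 + 33 = 376 GB.
⌈376 / 64⌉ = 6.

6 disks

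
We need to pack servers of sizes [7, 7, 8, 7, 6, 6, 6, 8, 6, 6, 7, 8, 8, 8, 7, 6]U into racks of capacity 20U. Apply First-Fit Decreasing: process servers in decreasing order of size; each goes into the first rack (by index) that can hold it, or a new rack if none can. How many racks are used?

Sorted descending: 8, 8, 8, 8, 8, 7, 7, 7, 7, 7, 6, 6, 6, 6, 6, 6.
Put 8U in rack 1; 12U remain.
Put 8U in rack 1; 4U remain.
Put 8U in rack 2; 12U remain.
Put 8U in rack 2; 4U remain.
Put 8U in rack 3; 12U remain.
Put 7U in rack 3; 5U remain.
Put 7U in rack 4; 13U remain.
Put 7U in rack 4; 6U remain.
Put 7U in rack 5; 13U remain.
Put 7U in rack 5; 6U remain.
Put 6U in rack 4; 0U remain.
Put 6U in rack 5; 0U remain.
Put 6U in rack 6; 14U remain.
Put 6U in rack 6; 8U remain.
Put 6U in rack 6; 2U remain.
Put 6U in rack 7; 14U remain.

7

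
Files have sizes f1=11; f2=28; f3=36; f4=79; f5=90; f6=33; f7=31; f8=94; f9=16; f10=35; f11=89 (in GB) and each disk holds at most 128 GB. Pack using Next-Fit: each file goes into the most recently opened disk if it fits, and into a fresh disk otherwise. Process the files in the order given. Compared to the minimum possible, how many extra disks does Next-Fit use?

Next-Fit: [11,28,36] [79] [90,33] [31,94] [16,35] [89] → 6 disks.
Total size 542 GB; any packing needs at least ⌈542/128⌉ = 5 disks.
An optimal packing achieves that bound: [94,33] [90,36] [89,35] [79,31,16] [28,11] → 5 disks.
Excess: 6 − 5 = 1.

1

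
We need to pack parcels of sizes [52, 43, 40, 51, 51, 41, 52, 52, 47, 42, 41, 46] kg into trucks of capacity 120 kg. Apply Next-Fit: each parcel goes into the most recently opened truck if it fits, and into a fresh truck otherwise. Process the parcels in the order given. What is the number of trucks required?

52 kg → truck 1 (remaining 68 kg)
43 kg → truck 1 (remaining 25 kg)
40 kg → truck 2 (remaining 80 kg)
51 kg → truck 2 (remaining 29 kg)
51 kg → truck 3 (remaining 69 kg)
41 kg → truck 3 (remaining 28 kg)
52 kg → truck 4 (remaining 68 kg)
52 kg → truck 4 (remaining 16 kg)
47 kg → truck 5 (remaining 73 kg)
42 kg → truck 5 (remaining 31 kg)
41 kg → truck 6 (remaining 79 kg)
46 kg → truck 6 (remaining 33 kg)

6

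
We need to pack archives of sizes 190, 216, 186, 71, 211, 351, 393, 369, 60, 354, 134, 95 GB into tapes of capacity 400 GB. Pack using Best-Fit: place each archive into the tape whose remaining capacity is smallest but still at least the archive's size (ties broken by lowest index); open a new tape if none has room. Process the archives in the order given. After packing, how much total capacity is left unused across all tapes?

190 GB → tape 1 (remaining 210 GB)
216 GB → tape 2 (remaining 184 GB)
186 GB → tape 1 (remaining 24 GB)
71 GB → tape 2 (remaining 113 GB)
211 GB → tape 3 (remaining 189 GB)
351 GB → tape 4 (remaining 49 GB)
393 GB → tape 5 (remaining 7 GB)
369 GB → tape 6 (remaining 31 GB)
60 GB → tape 2 (remaining 53 GB)
354 GB → tape 7 (remaining 46 GB)
134 GB → tape 3 (remaining 55 GB)
95 GB → tape 8 (remaining 305 GB)
8 tapes × 400 GB = 3200 GB; used 2630 GB; unused 570 GB.

570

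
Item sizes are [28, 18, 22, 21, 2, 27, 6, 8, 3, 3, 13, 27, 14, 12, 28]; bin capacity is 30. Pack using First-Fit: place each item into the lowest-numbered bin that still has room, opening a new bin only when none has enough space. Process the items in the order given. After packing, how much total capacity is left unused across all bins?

38

28 → bin 1 (remaining 2)
18 → bin 2 (remaining 12)
22 → bin 3 (remaining 8)
21 → bin 4 (remaining 9)
2 → bin 1 (remaining 0)
27 → bin 5 (remaining 3)
6 → bin 2 (remaining 6)
8 → bin 3 (remaining 0)
3 → bin 2 (remaining 3)
3 → bin 2 (remaining 0)
13 → bin 6 (remaining 17)
27 → bin 7 (remaining 3)
14 → bin 6 (remaining 3)
12 → bin 8 (remaining 18)
28 → bin 9 (remaining 2)
9 bins × 30 = 270; used 232; unused 38.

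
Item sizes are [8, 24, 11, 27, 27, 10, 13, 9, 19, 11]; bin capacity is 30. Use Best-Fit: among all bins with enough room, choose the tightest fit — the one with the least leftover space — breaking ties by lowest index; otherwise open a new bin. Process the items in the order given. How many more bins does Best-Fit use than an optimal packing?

0

Best-Fit: [8,11,10] [24] [27] [27] [13,9] [19,11] → 6 bins.
Total size 159; any packing needs at least ⌈159/30⌉ = 6 bins.
So 6 is already optimal.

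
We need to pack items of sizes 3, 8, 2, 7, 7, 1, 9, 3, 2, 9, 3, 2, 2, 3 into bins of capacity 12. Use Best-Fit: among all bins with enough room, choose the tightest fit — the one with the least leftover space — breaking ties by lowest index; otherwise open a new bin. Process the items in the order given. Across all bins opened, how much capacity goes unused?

3 → bin 1 (remaining 9)
8 → bin 1 (remaining 1)
2 → bin 2 (remaining 10)
7 → bin 2 (remaining 3)
7 → bin 3 (remaining 5)
1 → bin 1 (remaining 0)
9 → bin 4 (remaining 3)
3 → bin 2 (remaining 0)
2 → bin 4 (remaining 1)
9 → bin 5 (remaining 3)
3 → bin 5 (remaining 0)
2 → bin 3 (remaining 3)
2 → bin 3 (remaining 1)
3 → bin 6 (remaining 9)
6 bins × 12 = 72; used 61; unused 11.

11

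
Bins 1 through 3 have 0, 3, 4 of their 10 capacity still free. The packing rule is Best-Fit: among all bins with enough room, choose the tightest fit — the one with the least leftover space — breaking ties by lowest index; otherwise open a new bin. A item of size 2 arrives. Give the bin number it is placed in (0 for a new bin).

Bins with room: bin 2 (3), bin 3 (4).
Tightest fit is bin 2 with 3 free.

2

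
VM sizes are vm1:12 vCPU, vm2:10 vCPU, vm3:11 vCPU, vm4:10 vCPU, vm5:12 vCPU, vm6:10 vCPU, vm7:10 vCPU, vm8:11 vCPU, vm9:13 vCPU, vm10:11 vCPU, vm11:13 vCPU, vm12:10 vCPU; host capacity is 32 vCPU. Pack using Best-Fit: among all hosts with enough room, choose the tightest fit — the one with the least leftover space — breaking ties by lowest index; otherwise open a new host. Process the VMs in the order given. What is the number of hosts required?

Put vm1 (12 vCPU) in host 1; 20 vCPU remain.
Put vm2 (10 vCPU) in host 1; 10 vCPU remain.
Put vm3 (11 vCPU) in host 2; 21 vCPU remain.
Put vm4 (10 vCPU) in host 1; 0 vCPU remain.
Put vm5 (12 vCPU) in host 2; 9 vCPU remain.
Put vm6 (10 vCPU) in host 3; 22 vCPU remain.
Put vm7 (10 vCPU) in host 3; 12 vCPU remain.
Put vm8 (11 vCPU) in host 3; 1 vCPU remain.
Put vm9 (13 vCPU) in host 4; 19 vCPU remain.
Put vm10 (11 vCPU) in host 4; 8 vCPU remain.
Put vm11 (13 vCPU) in host 5; 19 vCPU remain.
Put vm12 (10 vCPU) in host 5; 9 vCPU remain.

5 hosts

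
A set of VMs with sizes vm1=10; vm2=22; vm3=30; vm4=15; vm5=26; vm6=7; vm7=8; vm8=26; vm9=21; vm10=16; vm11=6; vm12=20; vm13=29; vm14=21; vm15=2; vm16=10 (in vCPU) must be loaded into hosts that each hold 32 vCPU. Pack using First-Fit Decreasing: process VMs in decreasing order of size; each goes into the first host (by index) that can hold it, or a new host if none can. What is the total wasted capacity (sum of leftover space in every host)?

19

Sorted descending: 30, 29, 26, 26, 22, 21, 21, 20, 16, 15, 10, 10, 8, 7, 6, 2.
host 1: place 30 vCPU, 2 vCPU left
host 2: place 29 vCPU, 3 vCPU left
host 3: place 26 vCPU, 6 vCPU left
host 4: place 26 vCPU, 6 vCPU left
host 5: place 22 vCPU, 10 vCPU left
host 6: place 21 vCPU, 11 vCPU left
host 7: place 21 vCPU, 11 vCPU left
host 8: place 20 vCPU, 12 vCPU left
host 9: place 16 vCPU, 16 vCPU left
host 9: place 15 vCPU, 1 vCPU left
host 5: place 10 vCPU, 0 vCPU left
host 6: place 10 vCPU, 1 vCPU left
host 7: place 8 vCPU, 3 vCPU left
host 8: place 7 vCPU, 5 vCPU left
host 3: place 6 vCPU, 0 vCPU left
host 1: place 2 vCPU, 0 vCPU left
9 hosts × 32 vCPU = 288 vCPU; used 269 vCPU; unused 19 vCPU.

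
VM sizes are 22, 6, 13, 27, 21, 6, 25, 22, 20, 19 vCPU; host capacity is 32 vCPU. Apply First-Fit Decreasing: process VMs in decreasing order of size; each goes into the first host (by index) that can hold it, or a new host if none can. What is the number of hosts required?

7

Sorted descending: 27, 25, 22, 22, 21, 20, 19, 13, 6, 6.
Put 27 vCPU in host 1; 5 vCPU remain.
Put 25 vCPU in host 2; 7 vCPU remain.
Put 22 vCPU in host 3; 10 vCPU remain.
Put 22 vCPU in host 4; 10 vCPU remain.
Put 21 vCPU in host 5; 11 vCPU remain.
Put 20 vCPU in host 6; 12 vCPU remain.
Put 19 vCPU in host 7; 13 vCPU remain.
Put 13 vCPU in host 7; 0 vCPU remain.
Put 6 vCPU in host 2; 1 vCPU remain.
Put 6 vCPU in host 3; 4 vCPU remain.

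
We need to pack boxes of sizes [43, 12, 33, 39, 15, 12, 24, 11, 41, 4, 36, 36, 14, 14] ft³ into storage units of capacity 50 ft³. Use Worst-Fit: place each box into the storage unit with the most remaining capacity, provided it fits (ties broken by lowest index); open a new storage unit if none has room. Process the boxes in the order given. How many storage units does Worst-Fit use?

43 ft³ → storage unit 1 (remaining 7 ft³)
12 ft³ → storage unit 2 (remaining 38 ft³)
33 ft³ → storage unit 2 (remaining 5 ft³)
39 ft³ → storage unit 3 (remaining 11 ft³)
15 ft³ → storage unit 4 (remaining 35 ft³)
12 ft³ → storage unit 4 (remaining 23 ft³)
24 ft³ → storage unit 5 (remaining 26 ft³)
11 ft³ → storage unit 5 (remaining 15 ft³)
41 ft³ → storage unit 6 (remaining 9 ft³)
4 ft³ → storage unit 4 (remaining 19 ft³)
36 ft³ → storage unit 7 (remaining 14 ft³)
36 ft³ → storage unit 8 (remaining 14 ft³)
14 ft³ → storage unit 4 (remaining 5 ft³)
14 ft³ → storage unit 5 (remaining 1 ft³)

8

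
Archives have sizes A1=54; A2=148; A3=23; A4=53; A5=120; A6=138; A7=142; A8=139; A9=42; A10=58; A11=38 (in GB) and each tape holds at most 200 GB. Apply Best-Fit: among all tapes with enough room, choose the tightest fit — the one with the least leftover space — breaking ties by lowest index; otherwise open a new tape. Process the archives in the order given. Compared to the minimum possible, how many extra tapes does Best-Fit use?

1

Best-Fit: [54,53] [148,23] [120] [138,38] [142,42] [139,58] → 6 tapes.
Total size 955 GB; any packing needs at least ⌈955/200⌉ = 5 tapes.
An optimal packing achieves that bound: [148,42] [142,58] [139,54] [138,53] [120,38,23] → 5 tapes.
Excess: 6 − 5 = 1.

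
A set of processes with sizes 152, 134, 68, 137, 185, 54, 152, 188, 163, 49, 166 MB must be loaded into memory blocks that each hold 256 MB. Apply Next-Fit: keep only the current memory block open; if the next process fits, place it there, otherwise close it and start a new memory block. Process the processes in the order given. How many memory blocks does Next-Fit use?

memory block 1: place 152 MB, 104 MB left
memory block 2: place 134 MB, 122 MB left
memory block 2: place 68 MB, 54 MB left
memory block 3: place 137 MB, 119 MB left
memory block 4: place 185 MB, 71 MB left
memory block 4: place 54 MB, 17 MB left
memory block 5: place 152 MB, 104 MB left
memory block 6: place 188 MB, 68 MB left
memory block 7: place 163 MB, 93 MB left
memory block 7: place 49 MB, 44 MB left
memory block 8: place 166 MB, 90 MB left
Final memory blocks: [152] [134,68] [137] [185,54] [152] [188] [163,49] [166].

8 memory blocks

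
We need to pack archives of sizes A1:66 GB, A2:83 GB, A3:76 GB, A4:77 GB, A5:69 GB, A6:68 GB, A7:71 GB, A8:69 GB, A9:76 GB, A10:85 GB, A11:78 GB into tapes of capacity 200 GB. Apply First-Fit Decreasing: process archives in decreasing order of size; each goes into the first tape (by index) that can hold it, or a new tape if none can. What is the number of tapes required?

Sorted descending: 85, 83, 78, 77, 76, 76, 71, 69, 69, 68, 66.
Put 85 GB in tape 1; 115 GB remain.
Put 83 GB in tape 1; 32 GB remain.
Put 78 GB in tape 2; 122 GB remain.
Put 77 GB in tape 2; 45 GB remain.
Put 76 GB in tape 3; 124 GB remain.
Put 76 GB in tape 3; 48 GB remain.
Put 71 GB in tape 4; 129 GB remain.
Put 69 GB in tape 4; 60 GB remain.
Put 69 GB in tape 5; 131 GB remain.
Put 68 GB in tape 5; 63 GB remain.
Put 66 GB in tape 6; 134 GB remain.

6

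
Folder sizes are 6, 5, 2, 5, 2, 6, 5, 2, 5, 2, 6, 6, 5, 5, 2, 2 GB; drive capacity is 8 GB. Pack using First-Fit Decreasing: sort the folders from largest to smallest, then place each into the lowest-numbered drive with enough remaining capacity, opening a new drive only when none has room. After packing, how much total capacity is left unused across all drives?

14

Sorted descending: 6, 6, 6, 6, 5, 5, 5, 5, 5, 5, 2, 2, 2, 2, 2, 2.
Put 6 GB in drive 1; 2 GB remain.
Put 6 GB in drive 2; 2 GB remain.
Put 6 GB in drive 3; 2 GB remain.
Put 6 GB in drive 4; 2 GB remain.
Put 5 GB in drive 5; 3 GB remain.
Put 5 GB in drive 6; 3 GB remain.
Put 5 GB in drive 7; 3 GB remain.
Put 5 GB in drive 8; 3 GB remain.
Put 5 GB in drive 9; 3 GB remain.
Put 5 GB in drive 10; 3 GB remain.
Put 2 GB in drive 1; 0 GB remain.
Put 2 GB in drive 2; 0 GB remain.
Put 2 GB in drive 3; 0 GB remain.
Put 2 GB in drive 4; 0 GB remain.
Put 2 GB in drive 5; 1 GB remain.
Put 2 GB in drive 6; 1 GB remain.
10 drives × 8 GB = 80 GB; used 66 GB; unused 14 GB.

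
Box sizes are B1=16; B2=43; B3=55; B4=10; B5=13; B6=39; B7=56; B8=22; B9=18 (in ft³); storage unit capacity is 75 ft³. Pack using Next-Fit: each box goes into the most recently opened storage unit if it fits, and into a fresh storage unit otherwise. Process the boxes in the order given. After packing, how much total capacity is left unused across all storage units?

103

B1 (16 ft³) → storage unit 1 (remaining 59 ft³)
B2 (43 ft³) → storage unit 1 (remaining 16 ft³)
B3 (55 ft³) → storage unit 2 (remaining 20 ft³)
B4 (10 ft³) → storage unit 2 (remaining 10 ft³)
B5 (13 ft³) → storage unit 3 (remaining 62 ft³)
B6 (39 ft³) → storage unit 3 (remaining 23 ft³)
B7 (56 ft³) → storage unit 4 (remaining 19 ft³)
B8 (22 ft³) → storage unit 5 (remaining 53 ft³)
B9 (18 ft³) → storage unit 5 (remaining 35 ft³)
5 storage units × 75 ft³ = 375 ft³; used 272 ft³; unused 103 ft³.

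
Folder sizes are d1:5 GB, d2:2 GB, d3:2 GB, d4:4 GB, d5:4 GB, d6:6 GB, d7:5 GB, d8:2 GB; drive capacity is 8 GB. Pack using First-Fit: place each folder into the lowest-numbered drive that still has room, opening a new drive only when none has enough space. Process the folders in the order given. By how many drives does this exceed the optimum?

First-Fit: [5,2] [2,4,2] [4] [6] [5] → 5 drives.
Total size 30 GB; any packing needs at least ⌈30/8⌉ = 4 drives.
An optimal packing achieves that bound: [6,2] [5,2] [5,2] [4,4] → 4 drives.
Excess: 5 − 4 = 1.

1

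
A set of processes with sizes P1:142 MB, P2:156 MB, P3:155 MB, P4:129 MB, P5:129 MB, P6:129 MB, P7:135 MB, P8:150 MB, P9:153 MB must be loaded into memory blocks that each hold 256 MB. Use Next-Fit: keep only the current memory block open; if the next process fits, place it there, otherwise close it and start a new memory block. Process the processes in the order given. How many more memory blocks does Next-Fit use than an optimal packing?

0

Next-Fit: [142] [156] [155] [129] [129] [129] [135] [150] [153] → 9 memory blocks.
9 processes exceed 128 MB (half the capacity), and no two of those can share a memory block, so at least 9 memory blocks are needed.
So 9 is already optimal.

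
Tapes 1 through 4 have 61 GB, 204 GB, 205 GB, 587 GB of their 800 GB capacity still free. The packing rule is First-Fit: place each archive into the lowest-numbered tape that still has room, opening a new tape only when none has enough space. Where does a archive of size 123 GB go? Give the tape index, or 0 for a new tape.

Tapes with room: tape 2 (204 GB), tape 3 (205 GB), tape 4 (587 GB).
The first with room is tape 2.

2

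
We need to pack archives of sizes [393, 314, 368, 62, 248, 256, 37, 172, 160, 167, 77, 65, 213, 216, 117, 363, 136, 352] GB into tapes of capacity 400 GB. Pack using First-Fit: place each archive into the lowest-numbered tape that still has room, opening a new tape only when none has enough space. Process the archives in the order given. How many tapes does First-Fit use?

tape 1: place 393 GB, 7 GB left
tape 2: place 314 GB, 86 GB left
tape 3: place 368 GB, 32 GB left
tape 2: place 62 GB, 24 GB left
tape 4: place 248 GB, 152 GB left
tape 5: place 256 GB, 144 GB left
tape 4: place 37 GB, 115 GB left
tape 6: place 172 GB, 228 GB left
tape 6: place 160 GB, 68 GB left
tape 7: place 167 GB, 233 GB left
tape 4: place 77 GB, 38 GB left
tape 5: place 65 GB, 79 GB left
tape 7: place 213 GB, 20 GB left
tape 8: place 216 GB, 184 GB left
tape 8: place 117 GB, 67 GB left
tape 9: place 363 GB, 37 GB left
tape 10: place 136 GB, 264 GB left
tape 11: place 352 GB, 48 GB left

11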